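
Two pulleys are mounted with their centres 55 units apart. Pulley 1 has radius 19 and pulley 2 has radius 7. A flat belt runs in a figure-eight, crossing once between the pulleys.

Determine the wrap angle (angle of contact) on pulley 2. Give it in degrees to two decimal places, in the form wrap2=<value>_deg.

wrap2=236.42_deg

crossed belt: β = asin((r1+r2)/C) = asin(26/55) = 28.2115°
wrap1 = wrap2 = π + 2β = 236.4230°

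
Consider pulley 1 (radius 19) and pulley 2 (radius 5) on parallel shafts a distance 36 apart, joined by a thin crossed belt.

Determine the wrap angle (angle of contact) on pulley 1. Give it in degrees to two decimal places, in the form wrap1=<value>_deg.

crossed belt: β = asin((r1+r2)/C) = asin(24/36) = 41.8103°
wrap1 = wrap2 = π + 2β = 263.6206°

wrap1=263.62_deg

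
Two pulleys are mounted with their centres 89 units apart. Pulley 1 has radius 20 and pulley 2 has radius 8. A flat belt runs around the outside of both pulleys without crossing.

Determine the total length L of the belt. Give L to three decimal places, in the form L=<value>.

open belt: β = asin((r2−r1)/C) = asin(-12/89) = -7.7489°
wrap1 = π − 2β = 195.4977°
wrap2 = π + 2β = 164.5023°
tangent length = C·cosβ = 88.1873
L = r1·wrap1 + r2·wrap2 + 2·C·cosβ = 20·3.4121 + 8·2.8711 + 2·88.1873 = 267.5850

L=267.585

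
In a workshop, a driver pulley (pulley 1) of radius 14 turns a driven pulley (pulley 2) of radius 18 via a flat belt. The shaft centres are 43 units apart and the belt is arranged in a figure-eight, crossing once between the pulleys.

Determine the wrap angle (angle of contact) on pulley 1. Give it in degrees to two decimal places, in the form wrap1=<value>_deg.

wrap1=276.18_deg

crossed belt: β = asin((r1+r2)/C) = asin(32/43) = 48.0892°
wrap1 = wrap2 = π + 2β = 276.1785°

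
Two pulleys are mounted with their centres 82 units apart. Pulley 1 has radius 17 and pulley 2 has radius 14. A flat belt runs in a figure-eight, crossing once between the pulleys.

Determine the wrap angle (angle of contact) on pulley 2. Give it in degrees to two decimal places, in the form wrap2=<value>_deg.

wrap2=224.43_deg

crossed belt: β = asin((r1+r2)/C) = asin(31/82) = 22.2129°
wrap1 = wrap2 = π + 2β = 224.4257°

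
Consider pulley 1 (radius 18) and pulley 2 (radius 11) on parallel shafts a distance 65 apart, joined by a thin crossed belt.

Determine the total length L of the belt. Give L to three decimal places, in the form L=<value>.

crossed belt: β = asin((r1+r2)/C) = asin(29/65) = 26.4972°
wrap1 = wrap2 = π + 2β = 232.9944°
tangent length = C·cosβ = 58.1722
L = (r1+r2)·wrap + 2·C·cosβ = 29·4.0665 + 2·58.1722 = 234.2734

L=234.273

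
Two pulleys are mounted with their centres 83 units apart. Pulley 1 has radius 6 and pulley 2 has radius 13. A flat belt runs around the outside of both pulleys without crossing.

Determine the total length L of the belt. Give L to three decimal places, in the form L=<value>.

open belt: β = asin((r2−r1)/C) = asin(7/83) = 4.8379°
wrap1 = π − 2β = 170.3242°
wrap2 = π + 2β = 189.6758°
tangent length = C·cosβ = 82.7043
L = r1·wrap1 + r2·wrap2 + 2·C·cosβ = 6·2.9727 + 13·3.3105 + 2·82.7043 = 226.2810

L=226.281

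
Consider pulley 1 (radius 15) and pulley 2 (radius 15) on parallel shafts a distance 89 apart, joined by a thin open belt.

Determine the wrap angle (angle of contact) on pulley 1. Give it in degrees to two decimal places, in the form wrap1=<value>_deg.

wrap1=180.00_deg

open belt: β = asin((r2−r1)/C) = asin(0/89) = 0.0000°
wrap1 = π − 2β = 180.0000°
wrap2 = π + 2β = 180.0000°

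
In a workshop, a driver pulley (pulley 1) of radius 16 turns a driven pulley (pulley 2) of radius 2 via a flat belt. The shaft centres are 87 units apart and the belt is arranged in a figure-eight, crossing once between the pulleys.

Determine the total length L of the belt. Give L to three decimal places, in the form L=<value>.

L=234.286

crossed belt: β = asin((r1+r2)/C) = asin(18/87) = 11.9405°
wrap1 = wrap2 = π + 2β = 203.8811°
tangent length = C·cosβ = 85.1176
L = (r1+r2)·wrap + 2·C·cosβ = 18·3.5584 + 2·85.1176 = 234.2863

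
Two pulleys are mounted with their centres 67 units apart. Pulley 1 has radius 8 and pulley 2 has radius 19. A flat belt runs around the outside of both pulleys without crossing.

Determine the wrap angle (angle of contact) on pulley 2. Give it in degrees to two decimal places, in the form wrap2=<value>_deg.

wrap2=198.90_deg

open belt: β = asin((r2−r1)/C) = asin(11/67) = 9.4496°
wrap1 = π − 2β = 161.1009°
wrap2 = π + 2β = 198.8991°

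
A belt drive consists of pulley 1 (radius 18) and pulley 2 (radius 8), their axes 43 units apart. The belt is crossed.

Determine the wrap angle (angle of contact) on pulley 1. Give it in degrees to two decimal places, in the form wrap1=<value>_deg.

crossed belt: β = asin((r1+r2)/C) = asin(26/43) = 37.2037°
wrap1 = wrap2 = π + 2β = 254.4075°

wrap1=254.41_deg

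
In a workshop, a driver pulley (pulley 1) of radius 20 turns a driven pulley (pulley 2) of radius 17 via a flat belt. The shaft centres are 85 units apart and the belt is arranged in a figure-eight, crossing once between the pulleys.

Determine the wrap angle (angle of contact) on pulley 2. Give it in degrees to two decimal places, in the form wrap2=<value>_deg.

wrap2=231.61_deg

crossed belt: β = asin((r1+r2)/C) = asin(37/85) = 25.8040°
wrap1 = wrap2 = π + 2β = 231.6080°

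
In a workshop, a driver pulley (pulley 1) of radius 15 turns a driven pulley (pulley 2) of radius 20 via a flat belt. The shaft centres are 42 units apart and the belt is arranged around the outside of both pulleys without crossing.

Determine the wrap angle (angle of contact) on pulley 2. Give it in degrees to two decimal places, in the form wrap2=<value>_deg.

wrap2=193.67_deg

open belt: β = asin((r2−r1)/C) = asin(5/42) = 6.8371°
wrap1 = π − 2β = 166.3257°
wrap2 = π + 2β = 193.6743°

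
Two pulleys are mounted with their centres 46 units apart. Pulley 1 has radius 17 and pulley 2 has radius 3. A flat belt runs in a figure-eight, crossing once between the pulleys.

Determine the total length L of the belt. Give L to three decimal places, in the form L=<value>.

L=163.673

crossed belt: β = asin((r1+r2)/C) = asin(20/46) = 25.7715°
wrap1 = wrap2 = π + 2β = 231.5429°
tangent length = C·cosβ = 41.4246
L = (r1+r2)·wrap + 2·C·cosβ = 20·4.0412 + 2·41.4246 = 163.6730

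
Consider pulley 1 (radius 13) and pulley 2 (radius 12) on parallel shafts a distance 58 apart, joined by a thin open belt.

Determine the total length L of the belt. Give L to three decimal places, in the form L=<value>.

open belt: β = asin((r2−r1)/C) = asin(-1/58) = -0.9879°
wrap1 = π − 2β = 181.9758°
wrap2 = π + 2β = 178.0242°
tangent length = C·cosβ = 57.9914
L = r1·wrap1 + r2·wrap2 + 2·C·cosβ = 13·3.1761 + 12·3.1071 + 2·57.9914 = 194.5571

L=194.557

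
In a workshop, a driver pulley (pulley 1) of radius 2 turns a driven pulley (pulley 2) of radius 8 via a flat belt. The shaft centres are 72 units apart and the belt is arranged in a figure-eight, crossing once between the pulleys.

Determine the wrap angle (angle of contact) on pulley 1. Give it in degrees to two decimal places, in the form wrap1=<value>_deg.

crossed belt: β = asin((r1+r2)/C) = asin(10/72) = 7.9836°
wrap1 = wrap2 = π + 2β = 195.9671°

wrap1=195.97_deg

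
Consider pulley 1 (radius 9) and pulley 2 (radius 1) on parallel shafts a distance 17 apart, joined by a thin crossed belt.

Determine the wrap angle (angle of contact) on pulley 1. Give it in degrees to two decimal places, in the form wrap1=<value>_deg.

crossed belt: β = asin((r1+r2)/C) = asin(10/17) = 36.0319°
wrap1 = wrap2 = π + 2β = 252.0638°

wrap1=252.06_deg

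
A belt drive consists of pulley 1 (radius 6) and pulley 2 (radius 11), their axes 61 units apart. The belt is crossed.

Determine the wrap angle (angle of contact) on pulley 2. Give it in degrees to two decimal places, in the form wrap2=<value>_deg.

wrap2=212.36_deg

crossed belt: β = asin((r1+r2)/C) = asin(17/61) = 16.1819°
wrap1 = wrap2 = π + 2β = 212.3639°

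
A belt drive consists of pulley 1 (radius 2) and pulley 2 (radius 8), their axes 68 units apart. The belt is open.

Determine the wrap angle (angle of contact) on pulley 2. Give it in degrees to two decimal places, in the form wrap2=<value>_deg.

wrap2=190.12_deg

open belt: β = asin((r2−r1)/C) = asin(6/68) = 5.0621°
wrap1 = π − 2β = 169.8758°
wrap2 = π + 2β = 190.1242°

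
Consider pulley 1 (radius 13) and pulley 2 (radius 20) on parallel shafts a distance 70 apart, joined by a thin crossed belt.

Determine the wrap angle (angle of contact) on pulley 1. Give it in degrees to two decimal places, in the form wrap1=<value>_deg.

crossed belt: β = asin((r1+r2)/C) = asin(33/70) = 28.1271°
wrap1 = wrap2 = π + 2β = 236.2541°

wrap1=236.25_deg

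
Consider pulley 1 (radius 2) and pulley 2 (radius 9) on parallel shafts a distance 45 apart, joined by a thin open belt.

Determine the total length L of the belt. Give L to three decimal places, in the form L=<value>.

L=125.649

open belt: β = asin((r2−r1)/C) = asin(7/45) = 8.9490°
wrap1 = π − 2β = 162.1020°
wrap2 = π + 2β = 197.8980°
tangent length = C·cosβ = 44.4522
L = r1·wrap1 + r2·wrap2 + 2·C·cosβ = 2·2.8292 + 9·3.4540 + 2·44.4522 = 125.6486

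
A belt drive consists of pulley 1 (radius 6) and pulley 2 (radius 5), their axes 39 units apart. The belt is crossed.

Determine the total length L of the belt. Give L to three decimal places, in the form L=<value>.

crossed belt: β = asin((r1+r2)/C) = asin(11/39) = 16.3827°
wrap1 = wrap2 = π + 2β = 212.7653°
tangent length = C·cosβ = 37.4166
L = (r1+r2)·wrap + 2·C·cosβ = 11·3.7135 + 2·37.4166 = 115.6812

L=115.681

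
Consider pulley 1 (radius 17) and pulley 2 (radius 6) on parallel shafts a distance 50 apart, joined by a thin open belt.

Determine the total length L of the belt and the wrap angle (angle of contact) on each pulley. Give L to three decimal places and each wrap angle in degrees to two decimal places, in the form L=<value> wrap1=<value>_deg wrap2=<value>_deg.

open belt: β = asin((r2−r1)/C) = asin(-11/50) = -12.7090°
wrap1 = π − 2β = 205.4181°
wrap2 = π + 2β = 154.5819°
tangent length = C·cosβ = 48.7750
L = r1·wrap1 + r2·wrap2 + 2·C·cosβ = 17·3.5852 + 6·2.6980 + 2·48.7750 = 174.6865

L=174.687 wrap1=205.42_deg wrap2=154.58_deg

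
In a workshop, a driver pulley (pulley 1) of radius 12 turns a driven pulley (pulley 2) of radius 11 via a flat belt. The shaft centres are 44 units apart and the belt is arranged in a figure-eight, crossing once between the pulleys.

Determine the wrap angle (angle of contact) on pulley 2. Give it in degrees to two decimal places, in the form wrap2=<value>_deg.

crossed belt: β = asin((r1+r2)/C) = asin(23/44) = 31.5154°
wrap1 = wrap2 = π + 2β = 243.0307°

wrap2=243.03_deg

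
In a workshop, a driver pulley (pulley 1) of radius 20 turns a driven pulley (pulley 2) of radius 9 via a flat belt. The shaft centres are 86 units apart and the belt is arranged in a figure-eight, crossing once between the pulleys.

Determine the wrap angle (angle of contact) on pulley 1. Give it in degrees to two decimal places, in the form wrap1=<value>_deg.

wrap1=219.41_deg

crossed belt: β = asin((r1+r2)/C) = asin(29/86) = 19.7069°
wrap1 = wrap2 = π + 2β = 219.4139°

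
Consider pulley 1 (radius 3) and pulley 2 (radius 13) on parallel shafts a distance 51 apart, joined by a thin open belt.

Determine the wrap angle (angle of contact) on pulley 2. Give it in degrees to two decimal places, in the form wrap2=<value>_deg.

wrap2=202.62_deg

open belt: β = asin((r2−r1)/C) = asin(10/51) = 11.3077°
wrap1 = π − 2β = 157.3845°
wrap2 = π + 2β = 202.6155°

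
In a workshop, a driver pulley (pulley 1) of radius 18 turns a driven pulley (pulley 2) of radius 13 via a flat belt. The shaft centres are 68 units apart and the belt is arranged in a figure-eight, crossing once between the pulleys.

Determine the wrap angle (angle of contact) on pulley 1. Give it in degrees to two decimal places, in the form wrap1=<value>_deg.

wrap1=234.24_deg

crossed belt: β = asin((r1+r2)/C) = asin(31/68) = 27.1217°
wrap1 = wrap2 = π + 2β = 234.2434°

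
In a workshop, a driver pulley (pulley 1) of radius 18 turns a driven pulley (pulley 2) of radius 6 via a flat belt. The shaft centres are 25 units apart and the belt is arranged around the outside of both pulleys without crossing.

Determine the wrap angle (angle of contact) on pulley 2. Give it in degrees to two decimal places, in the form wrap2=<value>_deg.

wrap2=122.63_deg

open belt: β = asin((r2−r1)/C) = asin(-12/25) = -28.6854°
wrap1 = π − 2β = 237.3708°
wrap2 = π + 2β = 122.6292°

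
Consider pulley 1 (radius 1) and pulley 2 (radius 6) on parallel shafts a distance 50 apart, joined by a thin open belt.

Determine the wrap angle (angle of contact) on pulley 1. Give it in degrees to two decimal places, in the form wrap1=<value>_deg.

open belt: β = asin((r2−r1)/C) = asin(5/50) = 5.7392°
wrap1 = π − 2β = 168.5217°
wrap2 = π + 2β = 191.4783°

wrap1=168.52_deg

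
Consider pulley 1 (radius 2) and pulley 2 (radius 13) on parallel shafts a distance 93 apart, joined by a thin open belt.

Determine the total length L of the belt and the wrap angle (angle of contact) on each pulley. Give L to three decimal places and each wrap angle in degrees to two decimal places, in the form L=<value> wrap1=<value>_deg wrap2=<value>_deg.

open belt: β = asin((r2−r1)/C) = asin(11/93) = 6.7928°
wrap1 = π − 2β = 166.4144°
wrap2 = π + 2β = 193.5856°
tangent length = C·cosβ = 92.3472
L = r1·wrap1 + r2·wrap2 + 2·C·cosβ = 2·2.9045 + 13·3.3787 + 2·92.3472 = 234.4265

L=234.426 wrap1=166.41_deg wrap2=193.59_deg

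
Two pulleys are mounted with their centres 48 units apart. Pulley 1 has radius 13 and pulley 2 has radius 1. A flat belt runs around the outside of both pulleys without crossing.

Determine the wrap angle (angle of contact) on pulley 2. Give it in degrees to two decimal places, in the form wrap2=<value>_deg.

open belt: β = asin((r2−r1)/C) = asin(-12/48) = -14.4775°
wrap1 = π − 2β = 208.9550°
wrap2 = π + 2β = 151.0450°

wrap2=151.04_deg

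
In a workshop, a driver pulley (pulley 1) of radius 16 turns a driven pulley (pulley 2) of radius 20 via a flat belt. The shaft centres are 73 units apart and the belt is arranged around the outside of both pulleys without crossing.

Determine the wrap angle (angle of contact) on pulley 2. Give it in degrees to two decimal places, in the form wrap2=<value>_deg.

wrap2=186.28_deg

open belt: β = asin((r2−r1)/C) = asin(4/73) = 3.1411°
wrap1 = π − 2β = 173.7179°
wrap2 = π + 2β = 186.2821°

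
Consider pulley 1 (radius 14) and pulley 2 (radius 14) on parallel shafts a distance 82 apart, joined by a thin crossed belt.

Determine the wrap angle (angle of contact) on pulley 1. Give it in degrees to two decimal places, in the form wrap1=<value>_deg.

crossed belt: β = asin((r1+r2)/C) = asin(28/82) = 19.9661°
wrap1 = wrap2 = π + 2β = 219.9321°

wrap1=219.93_deg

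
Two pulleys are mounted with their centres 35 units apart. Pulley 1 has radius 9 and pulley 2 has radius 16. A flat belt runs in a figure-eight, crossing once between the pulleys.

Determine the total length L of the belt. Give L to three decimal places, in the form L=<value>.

L=167.310

crossed belt: β = asin((r1+r2)/C) = asin(25/35) = 45.5847°
wrap1 = wrap2 = π + 2β = 271.1694°
tangent length = C·cosβ = 24.4949
L = (r1+r2)·wrap + 2·C·cosβ = 25·4.7328 + 2·24.4949 = 167.3098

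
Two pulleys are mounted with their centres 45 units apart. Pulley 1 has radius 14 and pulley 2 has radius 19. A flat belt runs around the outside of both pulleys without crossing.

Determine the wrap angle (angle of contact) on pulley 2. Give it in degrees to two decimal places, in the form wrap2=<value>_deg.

wrap2=192.76_deg

open belt: β = asin((r2−r1)/C) = asin(5/45) = 6.3794°
wrap1 = π − 2β = 167.2413°
wrap2 = π + 2β = 192.7587°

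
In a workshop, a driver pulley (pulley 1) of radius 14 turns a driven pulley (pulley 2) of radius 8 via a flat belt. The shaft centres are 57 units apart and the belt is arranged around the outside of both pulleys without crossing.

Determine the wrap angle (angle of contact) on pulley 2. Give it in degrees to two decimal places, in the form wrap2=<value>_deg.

wrap2=167.92_deg

open belt: β = asin((r2−r1)/C) = asin(-6/57) = -6.0423°
wrap1 = π − 2β = 192.0847°
wrap2 = π + 2β = 167.9153°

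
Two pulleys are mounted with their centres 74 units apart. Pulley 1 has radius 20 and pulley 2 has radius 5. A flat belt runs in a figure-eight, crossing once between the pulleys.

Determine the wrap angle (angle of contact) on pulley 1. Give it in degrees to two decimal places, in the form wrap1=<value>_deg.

crossed belt: β = asin((r1+r2)/C) = asin(25/74) = 19.7452°
wrap1 = wrap2 = π + 2β = 219.4904°

wrap1=219.49_deg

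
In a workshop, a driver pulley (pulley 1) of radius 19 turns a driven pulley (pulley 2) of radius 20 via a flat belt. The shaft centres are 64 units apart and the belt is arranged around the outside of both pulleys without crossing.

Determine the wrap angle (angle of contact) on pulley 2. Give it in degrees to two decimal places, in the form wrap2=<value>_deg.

wrap2=181.79_deg

open belt: β = asin((r2−r1)/C) = asin(1/64) = 0.8953°
wrap1 = π − 2β = 178.2094°
wrap2 = π + 2β = 181.7906°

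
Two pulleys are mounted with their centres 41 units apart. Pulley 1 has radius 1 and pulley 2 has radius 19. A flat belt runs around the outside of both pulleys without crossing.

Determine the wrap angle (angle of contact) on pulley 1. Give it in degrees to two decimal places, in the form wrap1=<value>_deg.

wrap1=127.92_deg

open belt: β = asin((r2−r1)/C) = asin(18/41) = 26.0416°
wrap1 = π − 2β = 127.9167°
wrap2 = π + 2β = 232.0833°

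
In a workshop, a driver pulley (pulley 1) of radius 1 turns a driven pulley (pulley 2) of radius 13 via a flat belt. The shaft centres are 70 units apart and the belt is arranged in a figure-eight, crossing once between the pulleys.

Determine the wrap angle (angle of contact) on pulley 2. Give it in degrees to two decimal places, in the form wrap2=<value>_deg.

wrap2=203.07_deg

crossed belt: β = asin((r1+r2)/C) = asin(14/70) = 11.5370°
wrap1 = wrap2 = π + 2β = 203.0739°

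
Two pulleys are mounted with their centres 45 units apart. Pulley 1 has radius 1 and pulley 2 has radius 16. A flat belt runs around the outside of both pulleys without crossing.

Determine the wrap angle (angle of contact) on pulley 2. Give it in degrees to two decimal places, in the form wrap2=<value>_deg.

wrap2=218.94_deg

open belt: β = asin((r2−r1)/C) = asin(15/45) = 19.4712°
wrap1 = π − 2β = 141.0576°
wrap2 = π + 2β = 218.9424°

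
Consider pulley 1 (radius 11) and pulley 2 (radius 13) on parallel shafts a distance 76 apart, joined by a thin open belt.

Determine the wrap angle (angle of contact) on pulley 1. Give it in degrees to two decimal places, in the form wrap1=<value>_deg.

open belt: β = asin((r2−r1)/C) = asin(2/76) = 1.5080°
wrap1 = π − 2β = 176.9841°
wrap2 = π + 2β = 183.0159°

wrap1=176.98_deg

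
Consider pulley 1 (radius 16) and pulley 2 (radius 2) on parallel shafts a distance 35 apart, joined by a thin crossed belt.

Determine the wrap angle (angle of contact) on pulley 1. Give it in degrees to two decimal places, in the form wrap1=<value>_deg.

crossed belt: β = asin((r1+r2)/C) = asin(18/35) = 30.9497°
wrap1 = wrap2 = π + 2β = 241.8994°

wrap1=241.90_deg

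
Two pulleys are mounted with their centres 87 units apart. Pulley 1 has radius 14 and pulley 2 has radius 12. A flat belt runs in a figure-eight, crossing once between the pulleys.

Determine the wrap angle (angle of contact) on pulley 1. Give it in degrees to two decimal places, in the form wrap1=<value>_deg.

crossed belt: β = asin((r1+r2)/C) = asin(26/87) = 17.3886°
wrap1 = wrap2 = π + 2β = 214.7772°

wrap1=214.78_deg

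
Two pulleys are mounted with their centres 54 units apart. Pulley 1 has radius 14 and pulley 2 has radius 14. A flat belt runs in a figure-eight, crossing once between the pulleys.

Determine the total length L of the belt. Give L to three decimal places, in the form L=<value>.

L=210.838

crossed belt: β = asin((r1+r2)/C) = asin(28/54) = 31.2329°
wrap1 = wrap2 = π + 2β = 242.4659°
tangent length = C·cosβ = 46.1736
L = (r1+r2)·wrap + 2·C·cosβ = 28·4.2318 + 2·46.1736 = 210.8383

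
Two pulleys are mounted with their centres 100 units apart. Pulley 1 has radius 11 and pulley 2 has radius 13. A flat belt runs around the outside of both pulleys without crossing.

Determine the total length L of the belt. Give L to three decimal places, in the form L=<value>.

open belt: β = asin((r2−r1)/C) = asin(2/100) = 1.1460°
wrap1 = π − 2β = 177.7080°
wrap2 = π + 2β = 182.2920°
tangent length = C·cosβ = 99.9800
L = r1·wrap1 + r2·wrap2 + 2·C·cosβ = 11·3.1016 + 13·3.1816 + 2·99.9800 = 275.4382

L=275.438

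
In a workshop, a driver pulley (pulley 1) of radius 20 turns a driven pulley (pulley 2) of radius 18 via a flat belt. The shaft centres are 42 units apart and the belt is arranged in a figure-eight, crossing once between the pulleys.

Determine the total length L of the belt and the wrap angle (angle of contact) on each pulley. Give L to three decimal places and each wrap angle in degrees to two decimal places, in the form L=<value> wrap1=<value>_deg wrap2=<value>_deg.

crossed belt: β = asin((r1+r2)/C) = asin(38/42) = 64.7912°
wrap1 = wrap2 = π + 2β = 309.5825°
tangent length = C·cosβ = 17.8885
L = (r1+r2)·wrap + 2·C·cosβ = 38·5.4032 + 2·17.8885 = 241.1000

L=241.100 wrap1=309.58_deg wrap2=309.58_deg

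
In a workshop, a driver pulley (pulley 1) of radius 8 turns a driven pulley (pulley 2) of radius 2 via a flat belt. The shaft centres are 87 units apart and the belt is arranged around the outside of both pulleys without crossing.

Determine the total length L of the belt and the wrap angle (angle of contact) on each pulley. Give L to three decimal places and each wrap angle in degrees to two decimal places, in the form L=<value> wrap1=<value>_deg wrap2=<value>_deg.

open belt: β = asin((r2−r1)/C) = asin(-6/87) = -3.9546°
wrap1 = π − 2β = 187.9091°
wrap2 = π + 2β = 172.0909°
tangent length = C·cosβ = 86.7929
L = r1·wrap1 + r2·wrap2 + 2·C·cosβ = 8·3.2796 + 2·3.0036 + 2·86.7929 = 205.8299

L=205.830 wrap1=187.91_deg wrap2=172.09_deg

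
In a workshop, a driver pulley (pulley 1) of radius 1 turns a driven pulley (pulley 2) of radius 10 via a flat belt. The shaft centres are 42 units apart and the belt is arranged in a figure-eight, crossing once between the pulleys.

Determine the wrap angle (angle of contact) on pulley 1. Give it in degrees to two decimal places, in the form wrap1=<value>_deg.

crossed belt: β = asin((r1+r2)/C) = asin(11/42) = 15.1831°
wrap1 = wrap2 = π + 2β = 210.3662°

wrap1=210.37_deg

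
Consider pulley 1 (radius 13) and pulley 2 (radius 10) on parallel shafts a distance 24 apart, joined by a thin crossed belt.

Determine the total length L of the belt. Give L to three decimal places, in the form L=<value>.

L=144.899

crossed belt: β = asin((r1+r2)/C) = asin(23/24) = 73.4022°
wrap1 = wrap2 = π + 2β = 326.8043°
tangent length = C·cosβ = 6.8557
L = (r1+r2)·wrap + 2·C·cosβ = 23·5.7038 + 2·6.8557 = 144.8990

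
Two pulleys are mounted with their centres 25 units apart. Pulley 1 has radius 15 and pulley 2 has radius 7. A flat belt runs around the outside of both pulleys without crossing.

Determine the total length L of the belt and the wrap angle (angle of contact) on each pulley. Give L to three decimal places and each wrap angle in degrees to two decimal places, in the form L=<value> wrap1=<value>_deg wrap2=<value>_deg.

L=121.698 wrap1=217.33_deg wrap2=142.67_deg

open belt: β = asin((r2−r1)/C) = asin(-8/25) = -18.6629°
wrap1 = π − 2β = 217.3258°
wrap2 = π + 2β = 142.6742°
tangent length = C·cosβ = 23.6854
L = r1·wrap1 + r2·wrap2 + 2·C·cosβ = 15·3.7931 + 7·2.4901 + 2·23.6854 = 121.6976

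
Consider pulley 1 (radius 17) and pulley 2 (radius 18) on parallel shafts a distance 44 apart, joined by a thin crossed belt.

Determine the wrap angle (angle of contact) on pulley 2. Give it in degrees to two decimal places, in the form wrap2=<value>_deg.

wrap2=285.40_deg

crossed belt: β = asin((r1+r2)/C) = asin(35/44) = 52.6982°
wrap1 = wrap2 = π + 2β = 285.3964°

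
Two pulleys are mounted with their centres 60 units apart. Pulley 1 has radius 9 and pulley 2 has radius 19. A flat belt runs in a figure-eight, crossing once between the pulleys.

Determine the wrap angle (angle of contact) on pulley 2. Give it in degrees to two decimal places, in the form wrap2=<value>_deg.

wrap2=235.64_deg

crossed belt: β = asin((r1+r2)/C) = asin(28/60) = 27.8181°
wrap1 = wrap2 = π + 2β = 235.6363°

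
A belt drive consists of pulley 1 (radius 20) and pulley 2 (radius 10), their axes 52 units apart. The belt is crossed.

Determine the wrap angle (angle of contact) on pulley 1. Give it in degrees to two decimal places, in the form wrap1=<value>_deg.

wrap1=250.47_deg

crossed belt: β = asin((r1+r2)/C) = asin(30/52) = 35.2344°
wrap1 = wrap2 = π + 2β = 250.4688°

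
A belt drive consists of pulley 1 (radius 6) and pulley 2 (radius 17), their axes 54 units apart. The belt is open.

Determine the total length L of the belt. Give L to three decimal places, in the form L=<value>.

open belt: β = asin((r2−r1)/C) = asin(11/54) = 11.7536°
wrap1 = π − 2β = 156.4927°
wrap2 = π + 2β = 203.5073°
tangent length = C·cosβ = 52.8678
L = r1·wrap1 + r2·wrap2 + 2·C·cosβ = 6·2.7313 + 17·3.5519 + 2·52.8678 = 182.5052

L=182.505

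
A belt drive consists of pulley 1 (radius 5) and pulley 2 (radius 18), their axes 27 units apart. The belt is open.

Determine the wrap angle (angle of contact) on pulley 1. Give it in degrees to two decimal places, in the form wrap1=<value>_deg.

open belt: β = asin((r2−r1)/C) = asin(13/27) = 28.7822°
wrap1 = π − 2β = 122.4356°
wrap2 = π + 2β = 237.5644°

wrap1=122.44_deg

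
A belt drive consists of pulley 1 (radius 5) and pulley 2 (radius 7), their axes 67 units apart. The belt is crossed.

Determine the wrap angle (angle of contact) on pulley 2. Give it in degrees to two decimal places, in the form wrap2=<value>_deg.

wrap2=200.64_deg

crossed belt: β = asin((r1+r2)/C) = asin(12/67) = 10.3176°
wrap1 = wrap2 = π + 2β = 200.6352°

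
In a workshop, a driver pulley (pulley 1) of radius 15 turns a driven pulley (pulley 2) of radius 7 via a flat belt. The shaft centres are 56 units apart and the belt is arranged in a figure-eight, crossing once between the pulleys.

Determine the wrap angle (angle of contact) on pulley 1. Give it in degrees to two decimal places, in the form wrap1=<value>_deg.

crossed belt: β = asin((r1+r2)/C) = asin(22/56) = 23.1324°
wrap1 = wrap2 = π + 2β = 226.2648°

wrap1=226.26_deg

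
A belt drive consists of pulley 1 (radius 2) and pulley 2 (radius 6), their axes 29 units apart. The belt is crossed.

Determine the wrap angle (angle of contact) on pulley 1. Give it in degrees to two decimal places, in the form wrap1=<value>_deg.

crossed belt: β = asin((r1+r2)/C) = asin(8/29) = 16.0134°
wrap1 = wrap2 = π + 2β = 212.0268°

wrap1=212.03_deg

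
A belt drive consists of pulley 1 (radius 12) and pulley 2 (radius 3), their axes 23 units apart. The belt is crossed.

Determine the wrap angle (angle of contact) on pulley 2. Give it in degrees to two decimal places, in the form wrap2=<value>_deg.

wrap2=261.41_deg

crossed belt: β = asin((r1+r2)/C) = asin(15/23) = 40.7057°
wrap1 = wrap2 = π + 2β = 261.4114°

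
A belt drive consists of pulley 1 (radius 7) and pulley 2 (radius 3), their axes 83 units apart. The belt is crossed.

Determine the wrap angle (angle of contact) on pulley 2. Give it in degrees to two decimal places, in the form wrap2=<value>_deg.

wrap2=193.84_deg

crossed belt: β = asin((r1+r2)/C) = asin(10/83) = 6.9199°
wrap1 = wrap2 = π + 2β = 193.8398°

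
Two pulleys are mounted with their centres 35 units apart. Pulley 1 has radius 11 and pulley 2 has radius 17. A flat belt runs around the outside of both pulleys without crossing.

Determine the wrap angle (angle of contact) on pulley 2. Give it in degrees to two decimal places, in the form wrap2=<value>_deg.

open belt: β = asin((r2−r1)/C) = asin(6/35) = 9.8709°
wrap1 = π − 2β = 160.2582°
wrap2 = π + 2β = 199.7418°

wrap2=199.74_deg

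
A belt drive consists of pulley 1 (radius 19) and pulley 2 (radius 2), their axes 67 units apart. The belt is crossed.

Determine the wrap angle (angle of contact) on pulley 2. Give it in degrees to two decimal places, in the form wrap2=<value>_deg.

crossed belt: β = asin((r1+r2)/C) = asin(21/67) = 18.2662°
wrap1 = wrap2 = π + 2β = 216.5325°

wrap2=216.53_deg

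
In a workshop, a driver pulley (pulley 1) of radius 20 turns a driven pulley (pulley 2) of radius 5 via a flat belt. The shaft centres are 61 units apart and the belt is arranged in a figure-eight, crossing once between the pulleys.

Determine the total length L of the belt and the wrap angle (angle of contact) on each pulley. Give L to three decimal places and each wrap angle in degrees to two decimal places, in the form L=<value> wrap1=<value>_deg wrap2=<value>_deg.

L=210.937 wrap1=228.39_deg wrap2=228.39_deg

crossed belt: β = asin((r1+r2)/C) = asin(25/61) = 24.1945°
wrap1 = wrap2 = π + 2β = 228.3891°
tangent length = C·cosβ = 55.6417
L = (r1+r2)·wrap + 2·C·cosβ = 25·3.9861 + 2·55.6417 = 210.9370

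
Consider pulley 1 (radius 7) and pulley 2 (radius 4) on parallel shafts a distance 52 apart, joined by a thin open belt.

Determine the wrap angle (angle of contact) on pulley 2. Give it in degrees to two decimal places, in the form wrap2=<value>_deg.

wrap2=173.39_deg

open belt: β = asin((r2−r1)/C) = asin(-3/52) = -3.3074°
wrap1 = π − 2β = 186.6147°
wrap2 = π + 2β = 173.3853°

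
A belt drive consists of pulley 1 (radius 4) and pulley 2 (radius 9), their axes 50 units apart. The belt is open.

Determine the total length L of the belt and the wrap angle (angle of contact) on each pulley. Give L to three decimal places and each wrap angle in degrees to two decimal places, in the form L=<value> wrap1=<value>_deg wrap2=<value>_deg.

open belt: β = asin((r2−r1)/C) = asin(5/50) = 5.7392°
wrap1 = π − 2β = 168.5217°
wrap2 = π + 2β = 191.4783°
tangent length = C·cosβ = 49.7494
L = r1·wrap1 + r2·wrap2 + 2·C·cosβ = 4·2.9413 + 9·3.3419 + 2·49.7494 = 141.3411

L=141.341 wrap1=168.52_deg wrap2=191.48_deg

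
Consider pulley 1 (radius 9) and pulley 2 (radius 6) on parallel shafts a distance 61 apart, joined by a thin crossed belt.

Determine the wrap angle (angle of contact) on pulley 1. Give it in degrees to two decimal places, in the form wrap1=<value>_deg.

crossed belt: β = asin((r1+r2)/C) = asin(15/61) = 14.2351°
wrap1 = wrap2 = π + 2β = 208.4702°

wrap1=208.47_deg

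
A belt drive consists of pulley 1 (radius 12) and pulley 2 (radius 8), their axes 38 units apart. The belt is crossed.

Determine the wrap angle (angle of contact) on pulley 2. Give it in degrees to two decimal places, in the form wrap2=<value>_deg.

crossed belt: β = asin((r1+r2)/C) = asin(20/38) = 31.7569°
wrap1 = wrap2 = π + 2β = 243.5137°

wrap2=243.51_deg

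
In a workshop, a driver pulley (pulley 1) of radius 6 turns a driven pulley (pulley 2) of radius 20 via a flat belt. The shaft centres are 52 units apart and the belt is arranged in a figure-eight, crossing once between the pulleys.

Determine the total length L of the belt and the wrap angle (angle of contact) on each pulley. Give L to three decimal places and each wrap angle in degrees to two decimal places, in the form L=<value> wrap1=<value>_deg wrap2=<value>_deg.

crossed belt: β = asin((r1+r2)/C) = asin(26/52) = 30.0000°
wrap1 = wrap2 = π + 2β = 240.0000°
tangent length = C·cosβ = 45.0333
L = (r1+r2)·wrap + 2·C·cosβ = 26·4.1888 + 2·45.0333 = 198.9752

L=198.975 wrap1=240.00_deg wrap2=240.00_deg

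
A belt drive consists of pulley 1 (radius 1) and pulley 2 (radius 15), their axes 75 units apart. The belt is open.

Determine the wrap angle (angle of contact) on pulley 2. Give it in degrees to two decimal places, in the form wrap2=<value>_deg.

wrap2=201.52_deg

open belt: β = asin((r2−r1)/C) = asin(14/75) = 10.7583°
wrap1 = π − 2β = 158.4834°
wrap2 = π + 2β = 201.5166°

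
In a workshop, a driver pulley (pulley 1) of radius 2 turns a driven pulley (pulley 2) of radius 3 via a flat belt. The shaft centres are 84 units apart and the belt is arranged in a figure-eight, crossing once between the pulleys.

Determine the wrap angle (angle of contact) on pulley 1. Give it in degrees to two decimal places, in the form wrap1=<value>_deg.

wrap1=186.82_deg

crossed belt: β = asin((r1+r2)/C) = asin(5/84) = 3.4125°
wrap1 = wrap2 = π + 2β = 186.8250°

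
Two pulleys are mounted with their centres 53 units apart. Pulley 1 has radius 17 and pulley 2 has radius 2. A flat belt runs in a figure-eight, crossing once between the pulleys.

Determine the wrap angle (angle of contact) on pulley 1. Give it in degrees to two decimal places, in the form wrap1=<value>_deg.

wrap1=222.02_deg

crossed belt: β = asin((r1+r2)/C) = asin(19/53) = 21.0075°
wrap1 = wrap2 = π + 2β = 222.0151°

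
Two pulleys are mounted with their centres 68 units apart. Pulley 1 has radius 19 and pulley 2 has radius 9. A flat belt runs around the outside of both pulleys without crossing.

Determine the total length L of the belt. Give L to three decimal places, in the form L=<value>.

L=225.438

open belt: β = asin((r2−r1)/C) = asin(-10/68) = -8.4565°
wrap1 = π − 2β = 196.9130°
wrap2 = π + 2β = 163.0870°
tangent length = C·cosβ = 67.2607
L = r1·wrap1 + r2·wrap2 + 2·C·cosβ = 19·3.4368 + 9·2.8464 + 2·67.2607 = 225.4379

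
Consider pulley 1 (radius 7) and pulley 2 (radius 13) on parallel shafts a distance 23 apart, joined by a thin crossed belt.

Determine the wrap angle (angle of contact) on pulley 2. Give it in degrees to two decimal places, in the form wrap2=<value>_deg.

wrap2=300.82_deg

crossed belt: β = asin((r1+r2)/C) = asin(20/23) = 60.4082°
wrap1 = wrap2 = π + 2β = 300.8163°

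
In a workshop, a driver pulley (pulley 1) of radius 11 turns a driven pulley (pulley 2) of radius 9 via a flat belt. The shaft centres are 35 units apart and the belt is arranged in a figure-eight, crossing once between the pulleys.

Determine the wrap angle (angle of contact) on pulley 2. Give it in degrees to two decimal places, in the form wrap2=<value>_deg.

wrap2=249.70_deg

crossed belt: β = asin((r1+r2)/C) = asin(20/35) = 34.8499°
wrap1 = wrap2 = π + 2β = 249.6998°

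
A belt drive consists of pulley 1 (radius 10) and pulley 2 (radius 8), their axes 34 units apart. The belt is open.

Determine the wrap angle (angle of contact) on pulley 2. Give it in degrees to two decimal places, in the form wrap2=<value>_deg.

open belt: β = asin((r2−r1)/C) = asin(-2/34) = -3.3723°
wrap1 = π − 2β = 186.7446°
wrap2 = π + 2β = 173.2554°

wrap2=173.26_deg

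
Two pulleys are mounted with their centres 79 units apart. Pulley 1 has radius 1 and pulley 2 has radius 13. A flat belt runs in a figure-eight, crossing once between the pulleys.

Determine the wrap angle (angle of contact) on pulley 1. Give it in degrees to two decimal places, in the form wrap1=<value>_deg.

wrap1=200.42_deg

crossed belt: β = asin((r1+r2)/C) = asin(14/79) = 10.2076°
wrap1 = wrap2 = π + 2β = 200.4152°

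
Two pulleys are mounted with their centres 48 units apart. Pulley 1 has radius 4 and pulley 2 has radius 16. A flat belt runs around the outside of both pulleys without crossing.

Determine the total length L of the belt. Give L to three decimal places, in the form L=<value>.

open belt: β = asin((r2−r1)/C) = asin(12/48) = 14.4775°
wrap1 = π − 2β = 151.0450°
wrap2 = π + 2β = 208.9550°
tangent length = C·cosβ = 46.4758
L = r1·wrap1 + r2·wrap2 + 2·C·cosβ = 4·2.6362 + 16·3.6470 + 2·46.4758 = 161.8478

L=161.848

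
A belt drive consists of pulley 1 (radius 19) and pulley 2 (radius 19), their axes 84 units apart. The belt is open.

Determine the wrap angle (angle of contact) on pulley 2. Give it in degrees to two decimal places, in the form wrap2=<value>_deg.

open belt: β = asin((r2−r1)/C) = asin(0/84) = 0.0000°
wrap1 = π − 2β = 180.0000°
wrap2 = π + 2β = 180.0000°

wrap2=180.00_deg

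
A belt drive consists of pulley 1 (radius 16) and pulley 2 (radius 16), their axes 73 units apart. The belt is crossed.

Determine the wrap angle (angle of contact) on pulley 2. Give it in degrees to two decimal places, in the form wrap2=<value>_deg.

crossed belt: β = asin((r1+r2)/C) = asin(32/73) = 25.9990°
wrap1 = wrap2 = π + 2β = 231.9981°

wrap2=232.00_deg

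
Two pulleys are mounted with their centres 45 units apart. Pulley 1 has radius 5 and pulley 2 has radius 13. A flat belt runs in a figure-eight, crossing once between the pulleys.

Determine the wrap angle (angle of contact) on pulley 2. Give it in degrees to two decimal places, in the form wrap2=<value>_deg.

crossed belt: β = asin((r1+r2)/C) = asin(18/45) = 23.5782°
wrap1 = wrap2 = π + 2β = 227.1564°

wrap2=227.16_deg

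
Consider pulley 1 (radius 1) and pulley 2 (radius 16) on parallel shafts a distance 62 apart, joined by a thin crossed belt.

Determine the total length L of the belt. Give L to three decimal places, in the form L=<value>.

L=182.098

crossed belt: β = asin((r1+r2)/C) = asin(17/62) = 15.9140°
wrap1 = wrap2 = π + 2β = 211.8279°
tangent length = C·cosβ = 59.6238
L = (r1+r2)·wrap + 2·C·cosβ = 17·3.6971 + 2·59.6238 = 182.0983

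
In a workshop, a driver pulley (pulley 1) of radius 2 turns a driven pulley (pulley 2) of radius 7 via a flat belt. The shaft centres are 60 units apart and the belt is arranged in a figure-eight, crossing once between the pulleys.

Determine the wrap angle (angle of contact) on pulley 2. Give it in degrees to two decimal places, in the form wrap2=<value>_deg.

wrap2=197.25_deg

crossed belt: β = asin((r1+r2)/C) = asin(9/60) = 8.6269°
wrap1 = wrap2 = π + 2β = 197.2539°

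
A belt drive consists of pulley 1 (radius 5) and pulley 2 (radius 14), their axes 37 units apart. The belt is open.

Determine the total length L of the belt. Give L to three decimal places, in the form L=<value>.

L=135.890

open belt: β = asin((r2−r1)/C) = asin(9/37) = 14.0780°
wrap1 = π − 2β = 151.8439°
wrap2 = π + 2β = 208.1561°
tangent length = C·cosβ = 35.8887
L = r1·wrap1 + r2·wrap2 + 2·C·cosβ = 5·2.6502 + 14·3.6330 + 2·35.8887 = 135.8904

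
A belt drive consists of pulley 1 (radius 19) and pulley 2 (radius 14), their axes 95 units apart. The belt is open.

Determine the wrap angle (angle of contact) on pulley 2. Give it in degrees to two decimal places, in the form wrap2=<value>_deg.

open belt: β = asin((r2−r1)/C) = asin(-5/95) = -3.0170°
wrap1 = π − 2β = 186.0339°
wrap2 = π + 2β = 173.9661°

wrap2=173.97_deg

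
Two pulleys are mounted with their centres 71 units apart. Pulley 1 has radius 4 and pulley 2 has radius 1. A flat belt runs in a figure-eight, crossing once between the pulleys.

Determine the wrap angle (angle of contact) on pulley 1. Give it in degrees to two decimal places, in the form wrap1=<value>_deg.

crossed belt: β = asin((r1+r2)/C) = asin(5/71) = 4.0383°
wrap1 = wrap2 = π + 2β = 188.0765°

wrap1=188.08_deg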